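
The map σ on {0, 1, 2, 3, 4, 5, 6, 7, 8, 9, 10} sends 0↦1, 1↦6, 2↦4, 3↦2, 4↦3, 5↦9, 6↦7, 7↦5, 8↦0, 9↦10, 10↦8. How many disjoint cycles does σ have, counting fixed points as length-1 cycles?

2

Cycle decomposition: (0 1 6 7 5 9 10 8) (2 4 3).
2 cycles.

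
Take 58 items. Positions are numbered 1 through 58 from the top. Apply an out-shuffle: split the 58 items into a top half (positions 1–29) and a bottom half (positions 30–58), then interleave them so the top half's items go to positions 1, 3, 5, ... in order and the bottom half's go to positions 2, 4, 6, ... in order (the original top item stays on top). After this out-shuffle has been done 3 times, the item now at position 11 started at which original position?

Work backwards from position 11, undoing one out-shuffle at a time:
11 ← 6 ← 32 ← 45
So the item now at position 11 started at position 45.

45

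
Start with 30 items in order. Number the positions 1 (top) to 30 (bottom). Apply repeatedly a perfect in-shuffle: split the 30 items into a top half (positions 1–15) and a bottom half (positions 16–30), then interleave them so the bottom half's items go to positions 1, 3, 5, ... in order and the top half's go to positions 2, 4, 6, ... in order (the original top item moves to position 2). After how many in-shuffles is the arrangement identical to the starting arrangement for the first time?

The in-shuffle permutes the 30 positions with cycle lengths [5, 5, 5, 5, 5, 5].
Every item is home exactly when every cycle has completed a whole number of laps, i.e. after lcm(5) = 5 in-shuffles.

5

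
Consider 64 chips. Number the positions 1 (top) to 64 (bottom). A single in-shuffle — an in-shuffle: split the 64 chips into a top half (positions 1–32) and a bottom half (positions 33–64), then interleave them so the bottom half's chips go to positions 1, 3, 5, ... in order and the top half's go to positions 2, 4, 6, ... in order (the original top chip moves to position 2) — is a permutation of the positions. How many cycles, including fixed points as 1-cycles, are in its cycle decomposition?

Trace each unvisited position around until it returns:
(1 2 4 8 16 32 ... len 12) (3 6 12 24 48 31 ... len 12) (5 10 20 40 15 30 ... len 12) (7 14 28 56 47 29 ... len 12) (11 22 44 23 46 27 ... len 12) (13 26 52 39)
6 cycles in total.

6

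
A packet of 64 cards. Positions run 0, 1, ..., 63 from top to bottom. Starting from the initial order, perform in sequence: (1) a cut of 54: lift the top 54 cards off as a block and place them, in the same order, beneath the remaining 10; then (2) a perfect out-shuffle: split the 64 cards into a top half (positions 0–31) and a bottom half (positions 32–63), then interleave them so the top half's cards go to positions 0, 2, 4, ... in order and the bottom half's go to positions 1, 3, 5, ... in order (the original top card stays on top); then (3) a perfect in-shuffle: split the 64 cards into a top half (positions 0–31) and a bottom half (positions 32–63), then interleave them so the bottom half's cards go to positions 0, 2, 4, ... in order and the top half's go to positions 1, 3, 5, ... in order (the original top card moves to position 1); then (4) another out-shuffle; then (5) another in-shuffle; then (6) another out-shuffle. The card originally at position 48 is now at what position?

23

Track the card from position 48 forward through each operation:
  after op 1 (cut 54): 48 → 58
  after op 2 (out-shuffle): 58 → 53
  after op 3 (in-shuffle): 53 → 42
  after op 4 (out-shuffle): 42 → 21
  after op 5 (in-shuffle): 21 → 43
  after op 6 (out-shuffle): 43 → 23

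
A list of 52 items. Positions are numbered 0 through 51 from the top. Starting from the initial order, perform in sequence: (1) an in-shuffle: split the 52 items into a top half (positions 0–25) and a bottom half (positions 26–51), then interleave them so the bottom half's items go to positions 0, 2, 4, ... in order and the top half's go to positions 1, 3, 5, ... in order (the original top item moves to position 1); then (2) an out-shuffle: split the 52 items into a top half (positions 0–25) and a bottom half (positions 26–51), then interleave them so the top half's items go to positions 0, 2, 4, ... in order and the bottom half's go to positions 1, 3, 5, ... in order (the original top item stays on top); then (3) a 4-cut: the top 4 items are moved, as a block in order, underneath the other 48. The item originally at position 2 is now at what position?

Track the item from position 2 forward through each operation:
  after op 1 (in-shuffle): 2 → 5
  after op 2 (out-shuffle): 5 → 10
  after op 3 (cut 4): 10 → 6

6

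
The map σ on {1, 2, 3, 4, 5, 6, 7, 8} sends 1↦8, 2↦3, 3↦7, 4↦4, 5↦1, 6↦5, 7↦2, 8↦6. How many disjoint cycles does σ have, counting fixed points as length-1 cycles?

3

Cycle decomposition: (1 8 6 5) (2 3 7) (4).
3 cycles.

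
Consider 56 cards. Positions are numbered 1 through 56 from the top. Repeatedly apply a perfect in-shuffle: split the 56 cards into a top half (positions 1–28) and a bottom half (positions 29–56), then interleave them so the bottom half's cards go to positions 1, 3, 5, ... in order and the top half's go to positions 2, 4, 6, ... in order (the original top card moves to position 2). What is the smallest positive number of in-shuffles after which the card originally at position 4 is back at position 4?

Follow position 4 under repeated in-shuffles:
4 → 8 → 16 → 32 → 7 → 14 → 28 → 56 → 55 → 53 → 49 → 41 → 25 → 50 → 43 → 29 → 1 → 2 → 4
It first returns after 18 in-shuffles.

18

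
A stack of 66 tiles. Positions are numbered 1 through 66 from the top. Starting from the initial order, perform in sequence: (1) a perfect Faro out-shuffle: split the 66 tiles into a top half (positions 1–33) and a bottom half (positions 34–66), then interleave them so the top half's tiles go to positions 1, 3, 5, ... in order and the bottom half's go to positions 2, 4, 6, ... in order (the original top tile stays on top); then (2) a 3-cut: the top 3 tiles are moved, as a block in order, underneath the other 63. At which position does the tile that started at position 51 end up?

33

Track the tile from position 51 forward through each operation:
  after op 1 (out-shuffle): 51 → 36
  after op 2 (cut 3): 36 → 33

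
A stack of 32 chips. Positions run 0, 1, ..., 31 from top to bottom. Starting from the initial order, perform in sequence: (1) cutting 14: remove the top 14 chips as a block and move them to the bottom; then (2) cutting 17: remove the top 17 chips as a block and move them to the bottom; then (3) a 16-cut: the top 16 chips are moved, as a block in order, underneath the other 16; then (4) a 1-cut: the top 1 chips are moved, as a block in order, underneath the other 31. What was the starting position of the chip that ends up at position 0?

Undo the operations in reverse order, starting from position 0:
  undo op 4 (cut 1): 0 ← 1
  undo op 3 (cut 16): 1 ← 17
  undo op 2 (cut 17): 17 ← 2
  undo op 1 (cut 14): 2 ← 16
So the chip at position 0 came from original position 16.

16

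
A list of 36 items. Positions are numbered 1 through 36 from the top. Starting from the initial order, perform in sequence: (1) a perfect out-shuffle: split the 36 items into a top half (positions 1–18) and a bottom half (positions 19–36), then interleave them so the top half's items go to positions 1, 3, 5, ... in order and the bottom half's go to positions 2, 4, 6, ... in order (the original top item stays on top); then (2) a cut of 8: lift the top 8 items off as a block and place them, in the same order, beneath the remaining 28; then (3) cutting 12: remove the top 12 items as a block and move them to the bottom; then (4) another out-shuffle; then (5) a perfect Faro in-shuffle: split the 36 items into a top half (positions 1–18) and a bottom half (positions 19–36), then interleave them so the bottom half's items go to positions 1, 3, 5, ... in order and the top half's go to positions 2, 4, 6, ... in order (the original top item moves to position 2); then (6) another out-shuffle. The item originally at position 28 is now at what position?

34

Track the item from position 28 forward through each operation:
  after op 1 (out-shuffle): 28 → 20
  after op 2 (cut 8): 20 → 12
  after op 3 (cut 12): 12 → 36
  after op 4 (out-shuffle): 36 → 36
  after op 5 (in-shuffle): 36 → 35
  after op 6 (out-shuffle): 35 → 34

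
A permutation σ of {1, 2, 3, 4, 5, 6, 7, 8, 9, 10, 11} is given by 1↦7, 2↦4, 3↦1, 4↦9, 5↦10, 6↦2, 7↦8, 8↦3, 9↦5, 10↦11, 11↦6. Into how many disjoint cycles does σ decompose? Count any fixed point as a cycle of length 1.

2

Cycle decomposition: (1 7 8 3) (2 4 9 5 10 11 6).
2 cycles.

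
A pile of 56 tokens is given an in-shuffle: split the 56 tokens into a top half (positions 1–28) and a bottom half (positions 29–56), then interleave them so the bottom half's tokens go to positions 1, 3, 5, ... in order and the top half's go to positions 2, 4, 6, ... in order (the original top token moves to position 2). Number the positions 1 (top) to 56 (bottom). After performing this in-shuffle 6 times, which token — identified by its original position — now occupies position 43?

Work backwards from position 43, undoing one in-shuffle at a time:
43 ← 50 ← 25 ← 41 ← 49 ← 53 ← 55
So the token now at position 43 started at position 55.

55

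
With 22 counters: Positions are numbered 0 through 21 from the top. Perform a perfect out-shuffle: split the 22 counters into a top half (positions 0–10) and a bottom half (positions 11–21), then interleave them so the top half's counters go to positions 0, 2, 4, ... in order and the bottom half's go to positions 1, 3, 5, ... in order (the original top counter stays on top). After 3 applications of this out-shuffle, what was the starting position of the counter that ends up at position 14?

Work backwards from position 14, undoing one out-shuffle at a time:
14 ← 7 ← 14 ← 7
So the counter now at position 14 started at position 7.

7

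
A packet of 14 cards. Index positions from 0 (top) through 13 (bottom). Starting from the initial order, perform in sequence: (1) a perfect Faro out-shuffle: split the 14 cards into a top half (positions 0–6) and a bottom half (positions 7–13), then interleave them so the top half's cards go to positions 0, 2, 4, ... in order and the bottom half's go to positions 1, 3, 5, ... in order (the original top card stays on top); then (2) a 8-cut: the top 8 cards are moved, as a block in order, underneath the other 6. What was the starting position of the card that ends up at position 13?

10

Undo the operations in reverse order, starting from position 13:
  undo op 2 (cut 8): 13 ← 7
  undo op 1 (out-shuffle, from bottom half): 7 ← 10
So the card at position 13 came from original position 10.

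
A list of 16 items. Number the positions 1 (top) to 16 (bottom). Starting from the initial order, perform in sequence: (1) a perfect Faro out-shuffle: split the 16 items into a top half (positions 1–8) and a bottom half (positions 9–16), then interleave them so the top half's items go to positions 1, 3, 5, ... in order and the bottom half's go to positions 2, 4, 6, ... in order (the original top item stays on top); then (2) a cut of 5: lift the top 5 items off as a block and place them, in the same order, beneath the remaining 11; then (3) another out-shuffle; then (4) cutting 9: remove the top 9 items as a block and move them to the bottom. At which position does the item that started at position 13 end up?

16

Track the item from position 13 forward through each operation:
  after op 1 (out-shuffle): 13 → 10
  after op 2 (cut 5): 10 → 5
  after op 3 (out-shuffle): 5 → 9
  after op 4 (cut 9): 9 → 16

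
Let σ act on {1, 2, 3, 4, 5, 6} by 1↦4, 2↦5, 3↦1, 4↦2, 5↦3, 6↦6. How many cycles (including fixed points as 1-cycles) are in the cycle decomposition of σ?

Cycle decomposition: (1 4 2 5 3) (6).
2 cycles.

2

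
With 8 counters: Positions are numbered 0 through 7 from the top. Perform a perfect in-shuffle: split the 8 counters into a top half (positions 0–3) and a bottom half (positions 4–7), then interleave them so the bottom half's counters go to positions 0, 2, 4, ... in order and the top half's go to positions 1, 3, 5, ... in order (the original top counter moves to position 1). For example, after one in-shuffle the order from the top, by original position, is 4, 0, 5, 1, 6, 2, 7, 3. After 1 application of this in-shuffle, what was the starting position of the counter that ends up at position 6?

7

Work backwards from position 6, undoing one in-shuffle at a time:
6 ← 7
So the counter now at position 6 started at position 7.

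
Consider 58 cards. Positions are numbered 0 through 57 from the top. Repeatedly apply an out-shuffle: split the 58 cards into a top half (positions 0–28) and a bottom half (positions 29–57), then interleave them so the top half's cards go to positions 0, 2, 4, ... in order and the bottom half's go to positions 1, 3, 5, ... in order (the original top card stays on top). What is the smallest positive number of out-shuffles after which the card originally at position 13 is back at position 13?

Follow position 13 under repeated out-shuffles:
13 → 26 → 52 → 47 → 37 → 17 → 34 → 11 → 22 → 44 → 31 → 5 → 10 → 20 → 40 → 23 → 46 → 35 → 13
It first returns after 18 out-shuffles.

18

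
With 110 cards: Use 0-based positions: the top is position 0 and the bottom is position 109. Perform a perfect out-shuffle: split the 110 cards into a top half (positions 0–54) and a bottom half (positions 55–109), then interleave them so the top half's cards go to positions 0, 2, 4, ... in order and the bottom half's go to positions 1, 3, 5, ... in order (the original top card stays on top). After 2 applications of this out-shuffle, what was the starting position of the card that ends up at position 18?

59

Work backwards from position 18, undoing one out-shuffle at a time:
18 ← 9 ← 59
So the card now at position 18 started at position 59.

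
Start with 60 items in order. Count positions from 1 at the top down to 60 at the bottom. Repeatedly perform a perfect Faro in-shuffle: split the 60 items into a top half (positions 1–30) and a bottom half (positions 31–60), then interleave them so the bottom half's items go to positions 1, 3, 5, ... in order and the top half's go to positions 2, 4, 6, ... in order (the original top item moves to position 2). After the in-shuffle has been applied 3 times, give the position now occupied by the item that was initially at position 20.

38

Track the item's position through each in-shuffle:
20 → 40 → 19 → 38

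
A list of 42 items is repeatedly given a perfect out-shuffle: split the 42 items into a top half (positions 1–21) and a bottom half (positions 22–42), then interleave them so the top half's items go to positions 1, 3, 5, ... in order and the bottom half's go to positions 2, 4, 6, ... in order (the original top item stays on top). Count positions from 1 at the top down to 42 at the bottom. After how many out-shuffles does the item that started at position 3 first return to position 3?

Follow position 3 under repeated out-shuffles:
3 → 5 → 9 → 17 → 33 → 24 → 6 → 11 → 21 → 41 → 40 → 38 → 34 → 26 → 10 → 19 → 37 → 32 → 22 → 2 → 3
It first returns after 20 out-shuffles.

20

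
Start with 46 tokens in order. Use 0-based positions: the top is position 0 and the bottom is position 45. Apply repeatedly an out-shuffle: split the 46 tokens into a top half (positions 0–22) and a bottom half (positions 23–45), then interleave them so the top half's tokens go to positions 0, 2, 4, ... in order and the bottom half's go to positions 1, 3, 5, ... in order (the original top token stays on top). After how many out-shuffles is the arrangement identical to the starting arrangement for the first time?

12

The out-shuffle permutes the 46 positions with cycle lengths [1, 1, 2, 4, 4, 4, 6, 12, 12].
Every token is home exactly when every cycle has completed a whole number of laps, i.e. after lcm(1, 2, 4, 6, 12) = 12 out-shuffles.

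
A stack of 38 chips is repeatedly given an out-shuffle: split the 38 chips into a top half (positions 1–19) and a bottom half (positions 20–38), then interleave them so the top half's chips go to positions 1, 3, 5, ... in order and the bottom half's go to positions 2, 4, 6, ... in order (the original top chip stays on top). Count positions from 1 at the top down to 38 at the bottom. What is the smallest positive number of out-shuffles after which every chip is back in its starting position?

36

The out-shuffle permutes the 38 positions with cycle lengths [1, 1, 36].
Every chip is home exactly when every cycle has completed a whole number of laps, i.e. after lcm(1, 36) = 36 out-shuffles.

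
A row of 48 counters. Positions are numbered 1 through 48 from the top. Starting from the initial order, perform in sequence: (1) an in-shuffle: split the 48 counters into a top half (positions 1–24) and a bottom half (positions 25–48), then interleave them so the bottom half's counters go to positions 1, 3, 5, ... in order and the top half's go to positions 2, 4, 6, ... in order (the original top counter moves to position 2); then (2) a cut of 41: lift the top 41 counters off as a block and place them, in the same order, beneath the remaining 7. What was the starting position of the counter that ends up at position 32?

Undo the operations in reverse order, starting from position 32:
  undo op 2 (cut 41): 32 ← 25
  undo op 1 (in-shuffle, from bottom half): 25 ← 37
So the counter at position 32 came from original position 37.

37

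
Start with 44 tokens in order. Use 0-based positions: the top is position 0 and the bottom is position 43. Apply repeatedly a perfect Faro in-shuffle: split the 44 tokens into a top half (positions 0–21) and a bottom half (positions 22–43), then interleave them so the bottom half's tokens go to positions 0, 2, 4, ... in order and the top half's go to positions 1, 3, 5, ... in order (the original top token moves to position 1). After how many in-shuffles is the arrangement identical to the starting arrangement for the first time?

The in-shuffle permutes the 44 positions with cycle lengths [2, 4, 4, 4, 6, 12, 12].
Every token is home exactly when every cycle has completed a whole number of laps, i.e. after lcm(2, 4, 6, 12) = 12 in-shuffles.

12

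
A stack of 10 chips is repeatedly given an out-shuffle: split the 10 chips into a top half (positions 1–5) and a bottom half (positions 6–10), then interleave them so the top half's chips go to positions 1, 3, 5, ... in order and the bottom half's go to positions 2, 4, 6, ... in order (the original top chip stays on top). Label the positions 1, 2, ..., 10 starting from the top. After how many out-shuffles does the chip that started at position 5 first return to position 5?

6

Follow position 5 under repeated out-shuffles:
5 → 9 → 8 → 6 → 2 → 3 → 5
It first returns after 6 out-shuffles.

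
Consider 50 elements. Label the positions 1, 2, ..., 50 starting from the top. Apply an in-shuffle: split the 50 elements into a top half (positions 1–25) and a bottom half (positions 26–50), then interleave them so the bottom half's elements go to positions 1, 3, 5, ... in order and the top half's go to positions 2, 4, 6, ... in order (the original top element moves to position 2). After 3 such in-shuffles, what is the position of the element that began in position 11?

Track the element's position through each in-shuffle:
11 → 22 → 44 → 37

37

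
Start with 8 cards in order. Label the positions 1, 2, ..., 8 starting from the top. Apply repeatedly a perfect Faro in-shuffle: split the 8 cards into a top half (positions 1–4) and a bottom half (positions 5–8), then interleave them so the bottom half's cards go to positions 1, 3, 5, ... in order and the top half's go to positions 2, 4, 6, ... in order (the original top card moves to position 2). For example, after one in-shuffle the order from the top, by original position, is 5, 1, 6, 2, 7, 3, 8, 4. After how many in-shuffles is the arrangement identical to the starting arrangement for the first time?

6

The in-shuffle permutes the 8 positions with cycle lengths [2, 6].
Every card is home exactly when every cycle has completed a whole number of laps, i.e. after lcm(2, 6) = 6 in-shuffles.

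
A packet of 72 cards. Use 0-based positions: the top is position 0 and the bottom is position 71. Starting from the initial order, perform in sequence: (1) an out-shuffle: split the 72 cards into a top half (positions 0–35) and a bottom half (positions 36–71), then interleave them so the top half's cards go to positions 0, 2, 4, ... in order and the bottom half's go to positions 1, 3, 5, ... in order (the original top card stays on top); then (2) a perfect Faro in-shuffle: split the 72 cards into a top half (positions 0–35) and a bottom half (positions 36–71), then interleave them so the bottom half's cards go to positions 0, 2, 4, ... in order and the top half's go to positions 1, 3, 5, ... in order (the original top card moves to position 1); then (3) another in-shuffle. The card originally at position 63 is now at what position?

Track the card from position 63 forward through each operation:
  after op 1 (out-shuffle): 63 → 55
  after op 2 (in-shuffle): 55 → 38
  after op 3 (in-shuffle): 38 → 4

4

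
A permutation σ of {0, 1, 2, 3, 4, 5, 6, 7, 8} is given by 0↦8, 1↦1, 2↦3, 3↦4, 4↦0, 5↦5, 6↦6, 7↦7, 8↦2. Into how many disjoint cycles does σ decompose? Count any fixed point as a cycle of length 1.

5

Cycle decomposition: (0 8 2 3 4) (1) (5) (6) (7).
5 cycles.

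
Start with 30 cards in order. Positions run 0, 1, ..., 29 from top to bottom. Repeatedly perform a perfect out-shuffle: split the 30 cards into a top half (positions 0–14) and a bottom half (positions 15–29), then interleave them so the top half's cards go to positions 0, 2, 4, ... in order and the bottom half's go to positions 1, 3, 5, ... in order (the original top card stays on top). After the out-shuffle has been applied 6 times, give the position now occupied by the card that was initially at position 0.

Position 0 is a fixed point of every out-shuffle, so the card never moves.

0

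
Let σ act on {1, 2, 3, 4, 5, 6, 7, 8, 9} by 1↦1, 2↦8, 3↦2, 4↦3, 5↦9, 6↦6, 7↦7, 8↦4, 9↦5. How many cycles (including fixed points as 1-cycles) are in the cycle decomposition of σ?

Cycle decomposition: (1) (2 8 4 3) (5 9) (6) (7).
5 cycles.

5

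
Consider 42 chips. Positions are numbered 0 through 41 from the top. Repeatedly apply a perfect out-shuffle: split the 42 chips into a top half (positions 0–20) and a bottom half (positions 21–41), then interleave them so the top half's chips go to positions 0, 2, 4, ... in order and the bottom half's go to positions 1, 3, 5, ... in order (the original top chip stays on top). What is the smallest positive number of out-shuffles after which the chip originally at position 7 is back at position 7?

Follow position 7 under repeated out-shuffles:
7 → 14 → 28 → 15 → 30 → 19 → 38 → 35 → 29 → 17 → 34 → 27 → 13 → 26 → 11 → 22 → 3 → 6 → 12 → 24 → 7
It first returns after 20 out-shuffles.

20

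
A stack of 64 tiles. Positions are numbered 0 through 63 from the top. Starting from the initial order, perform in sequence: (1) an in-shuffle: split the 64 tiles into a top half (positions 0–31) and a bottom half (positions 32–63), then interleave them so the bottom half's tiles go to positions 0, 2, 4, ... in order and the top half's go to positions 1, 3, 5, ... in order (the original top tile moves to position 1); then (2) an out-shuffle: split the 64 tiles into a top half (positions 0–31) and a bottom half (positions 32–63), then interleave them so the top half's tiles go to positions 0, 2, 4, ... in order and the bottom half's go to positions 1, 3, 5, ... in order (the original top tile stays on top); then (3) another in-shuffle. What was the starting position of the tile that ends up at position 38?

Undo the operations in reverse order, starting from position 38:
  undo op 3 (in-shuffle, from bottom half): 38 ← 51
  undo op 2 (out-shuffle, from bottom half): 51 ← 57
  undo op 1 (in-shuffle, from top half): 57 ← 28
So the tile at position 38 came from original position 28.

28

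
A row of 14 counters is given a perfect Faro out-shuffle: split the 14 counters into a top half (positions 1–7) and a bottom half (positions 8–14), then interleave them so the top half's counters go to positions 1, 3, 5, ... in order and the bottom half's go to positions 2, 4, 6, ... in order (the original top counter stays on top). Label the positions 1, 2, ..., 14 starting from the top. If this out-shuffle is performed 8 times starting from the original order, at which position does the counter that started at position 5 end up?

Track the counter's position through each out-shuffle:
5 → 9 → 4 → 7 → 13 → 12 → 10 → 6 → 11

11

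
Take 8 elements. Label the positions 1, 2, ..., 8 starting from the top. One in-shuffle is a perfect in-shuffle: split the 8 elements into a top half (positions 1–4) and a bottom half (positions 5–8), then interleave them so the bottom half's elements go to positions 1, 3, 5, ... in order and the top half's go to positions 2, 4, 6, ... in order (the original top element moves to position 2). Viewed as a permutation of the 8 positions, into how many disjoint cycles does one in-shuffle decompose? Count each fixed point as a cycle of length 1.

Trace each unvisited position around until it returns:
(1 2 4 8 7 5) (3 6)
2 cycles in total.

2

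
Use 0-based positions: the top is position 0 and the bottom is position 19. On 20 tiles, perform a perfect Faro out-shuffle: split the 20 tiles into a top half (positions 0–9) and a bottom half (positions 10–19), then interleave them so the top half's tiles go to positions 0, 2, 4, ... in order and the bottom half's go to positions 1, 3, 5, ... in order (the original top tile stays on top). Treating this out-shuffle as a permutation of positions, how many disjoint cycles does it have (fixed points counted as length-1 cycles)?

Trace each unvisited position around until it returns:
(0) (1 2 4 8 16 13 ... len 18) (19)
3 cycles in total.

3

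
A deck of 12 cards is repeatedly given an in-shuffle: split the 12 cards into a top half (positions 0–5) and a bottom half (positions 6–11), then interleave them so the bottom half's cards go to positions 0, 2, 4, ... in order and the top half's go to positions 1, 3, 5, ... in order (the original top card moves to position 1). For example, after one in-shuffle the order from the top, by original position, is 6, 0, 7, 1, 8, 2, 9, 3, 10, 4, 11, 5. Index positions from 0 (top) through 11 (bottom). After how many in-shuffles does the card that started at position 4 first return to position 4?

Follow position 4 under repeated in-shuffles:
4 → 9 → 6 → 0 → 1 → 3 → 7 → 2 → 5 → 11 → 10 → 8 → 4
It first returns after 12 in-shuffles.

12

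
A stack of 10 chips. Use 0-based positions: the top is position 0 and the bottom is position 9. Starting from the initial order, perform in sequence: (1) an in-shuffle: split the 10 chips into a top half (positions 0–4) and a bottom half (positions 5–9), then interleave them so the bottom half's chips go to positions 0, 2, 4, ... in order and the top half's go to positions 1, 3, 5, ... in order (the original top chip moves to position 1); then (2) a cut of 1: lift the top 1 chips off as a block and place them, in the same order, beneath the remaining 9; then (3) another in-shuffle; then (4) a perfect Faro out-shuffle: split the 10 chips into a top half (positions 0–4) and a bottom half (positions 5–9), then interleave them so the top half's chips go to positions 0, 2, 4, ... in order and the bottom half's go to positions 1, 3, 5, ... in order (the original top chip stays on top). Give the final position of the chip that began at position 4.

3

Track the chip from position 4 forward through each operation:
  after op 1 (in-shuffle): 4 → 9
  after op 2 (cut 1): 9 → 8
  after op 3 (in-shuffle): 8 → 6
  after op 4 (out-shuffle): 6 → 3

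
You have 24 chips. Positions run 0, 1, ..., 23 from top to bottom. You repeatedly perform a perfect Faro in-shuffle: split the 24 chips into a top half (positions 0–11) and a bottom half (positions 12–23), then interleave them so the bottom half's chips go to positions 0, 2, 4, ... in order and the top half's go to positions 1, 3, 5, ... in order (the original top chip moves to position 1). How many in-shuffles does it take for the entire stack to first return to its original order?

The in-shuffle permutes the 24 positions with cycle lengths [4, 20].
Every chip is home exactly when every cycle has completed a whole number of laps, i.e. after lcm(4, 20) = 20 in-shuffles.

20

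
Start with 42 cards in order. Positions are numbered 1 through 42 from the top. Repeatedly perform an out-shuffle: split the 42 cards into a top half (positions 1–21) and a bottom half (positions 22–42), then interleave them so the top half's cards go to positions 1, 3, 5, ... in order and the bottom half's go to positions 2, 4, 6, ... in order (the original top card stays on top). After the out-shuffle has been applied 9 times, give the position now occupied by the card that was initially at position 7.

Track the card's position through each out-shuffle:
7 → 13 → 25 → 8 → 15 → 29 → 16 → 31 → 20 → 39

39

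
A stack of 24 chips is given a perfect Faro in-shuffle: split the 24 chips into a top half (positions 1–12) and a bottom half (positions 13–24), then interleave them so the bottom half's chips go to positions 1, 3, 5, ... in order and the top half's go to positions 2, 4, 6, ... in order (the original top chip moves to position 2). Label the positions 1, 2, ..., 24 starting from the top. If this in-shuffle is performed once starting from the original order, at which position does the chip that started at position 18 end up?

Track the chip's position through each in-shuffle:
18 → 11

11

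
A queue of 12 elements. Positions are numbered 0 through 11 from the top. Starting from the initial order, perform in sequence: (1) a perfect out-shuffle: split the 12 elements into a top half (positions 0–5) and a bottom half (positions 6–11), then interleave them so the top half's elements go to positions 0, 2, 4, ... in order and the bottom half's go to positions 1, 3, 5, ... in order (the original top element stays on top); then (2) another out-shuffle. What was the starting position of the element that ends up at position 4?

1

Undo the operations in reverse order, starting from position 4:
  undo op 2 (out-shuffle, from top half): 4 ← 2
  undo op 1 (out-shuffle, from top half): 2 ← 1
So the element at position 4 came from original position 1.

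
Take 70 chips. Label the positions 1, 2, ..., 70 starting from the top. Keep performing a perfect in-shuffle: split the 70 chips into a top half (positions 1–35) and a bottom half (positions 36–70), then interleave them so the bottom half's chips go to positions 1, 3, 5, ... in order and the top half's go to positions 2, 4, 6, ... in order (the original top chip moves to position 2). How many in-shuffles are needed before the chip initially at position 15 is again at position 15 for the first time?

Follow position 15 under repeated in-shuffles:
15 → 30 → 60 → 49 → 27 → 54 → 37 → 3 → ... → 15 (length 35)
It first returns after 35 in-shuffles.

35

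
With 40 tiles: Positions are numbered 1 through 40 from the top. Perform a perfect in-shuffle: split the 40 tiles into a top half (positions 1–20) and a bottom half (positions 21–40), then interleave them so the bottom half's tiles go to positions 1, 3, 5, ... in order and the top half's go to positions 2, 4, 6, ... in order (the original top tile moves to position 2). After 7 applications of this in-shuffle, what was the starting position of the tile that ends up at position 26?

38

Work backwards from position 26, undoing one in-shuffle at a time:
26 ← 13 ← 27 ← 34 ← 17 ← 29 ← 35 ← 38
So the tile now at position 26 started at position 38.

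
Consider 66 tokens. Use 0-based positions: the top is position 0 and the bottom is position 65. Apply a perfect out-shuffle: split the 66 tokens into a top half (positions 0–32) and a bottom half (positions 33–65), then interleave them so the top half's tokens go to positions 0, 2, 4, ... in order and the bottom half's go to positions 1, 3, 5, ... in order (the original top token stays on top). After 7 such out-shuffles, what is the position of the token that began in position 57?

Track the token's position through each out-shuffle:
57 → 49 → 33 → 1 → 2 → 4 → 8 → 16

16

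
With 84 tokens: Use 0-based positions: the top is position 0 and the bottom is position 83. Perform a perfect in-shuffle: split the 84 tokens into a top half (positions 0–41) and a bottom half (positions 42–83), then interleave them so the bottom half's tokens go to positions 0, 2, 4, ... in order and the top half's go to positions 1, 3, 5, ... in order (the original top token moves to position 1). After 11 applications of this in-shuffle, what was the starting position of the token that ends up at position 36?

78

Work backwards from position 36, undoing one in-shuffle at a time:
36 ← 60 ← 72 ← 78 ← 81 ← 40 ← 62 ← 73 ← 36 ← 60 ← 72 ← 78
So the token now at position 36 started at position 78.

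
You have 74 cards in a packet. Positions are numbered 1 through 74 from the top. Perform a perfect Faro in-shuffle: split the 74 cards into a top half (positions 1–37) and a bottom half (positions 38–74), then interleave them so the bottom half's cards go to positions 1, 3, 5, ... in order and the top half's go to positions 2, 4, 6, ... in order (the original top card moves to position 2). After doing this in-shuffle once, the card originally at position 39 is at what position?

3

Track the card's position through each in-shuffle:
39 → 3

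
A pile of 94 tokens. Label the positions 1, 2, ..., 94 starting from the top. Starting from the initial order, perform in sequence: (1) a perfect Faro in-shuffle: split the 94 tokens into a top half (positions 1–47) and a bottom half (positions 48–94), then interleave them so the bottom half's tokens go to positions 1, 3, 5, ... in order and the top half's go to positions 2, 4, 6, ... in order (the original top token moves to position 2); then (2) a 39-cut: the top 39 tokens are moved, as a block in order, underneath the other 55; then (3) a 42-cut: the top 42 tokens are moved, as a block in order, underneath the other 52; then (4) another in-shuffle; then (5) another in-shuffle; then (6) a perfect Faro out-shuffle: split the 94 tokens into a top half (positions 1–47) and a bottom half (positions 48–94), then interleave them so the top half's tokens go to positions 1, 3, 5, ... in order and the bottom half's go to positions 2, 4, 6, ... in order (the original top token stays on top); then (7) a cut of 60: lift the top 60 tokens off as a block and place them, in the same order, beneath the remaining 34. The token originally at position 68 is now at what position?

Track the token from position 68 forward through each operation:
  after op 1 (in-shuffle): 68 → 41
  after op 2 (cut 39): 41 → 2
  after op 3 (cut 42): 2 → 54
  after op 4 (in-shuffle): 54 → 13
  after op 5 (in-shuffle): 13 → 26
  after op 6 (out-shuffle): 26 → 51
  after op 7 (cut 60): 51 → 85

85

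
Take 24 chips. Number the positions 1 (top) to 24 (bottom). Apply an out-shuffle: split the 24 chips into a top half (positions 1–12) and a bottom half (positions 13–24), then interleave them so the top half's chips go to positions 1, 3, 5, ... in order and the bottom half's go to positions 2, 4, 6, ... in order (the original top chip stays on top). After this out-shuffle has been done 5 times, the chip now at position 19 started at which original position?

3

Work backwards from position 19, undoing one out-shuffle at a time:
19 ← 10 ← 17 ← 9 ← 5 ← 3
So the chip now at position 19 started at position 3.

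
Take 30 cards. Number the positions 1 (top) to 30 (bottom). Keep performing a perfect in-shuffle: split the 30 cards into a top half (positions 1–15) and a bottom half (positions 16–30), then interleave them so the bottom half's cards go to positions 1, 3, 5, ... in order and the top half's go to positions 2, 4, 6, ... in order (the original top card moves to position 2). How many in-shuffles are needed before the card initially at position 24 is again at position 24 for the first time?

5

Follow position 24 under repeated in-shuffles:
24 → 17 → 3 → 6 → 12 → 24
It first returns after 5 in-shuffles.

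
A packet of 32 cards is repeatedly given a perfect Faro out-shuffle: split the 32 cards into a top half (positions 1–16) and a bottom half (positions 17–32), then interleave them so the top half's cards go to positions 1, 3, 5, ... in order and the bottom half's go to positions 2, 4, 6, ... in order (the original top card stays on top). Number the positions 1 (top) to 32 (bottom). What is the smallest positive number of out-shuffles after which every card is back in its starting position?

5

The out-shuffle permutes the 32 positions with cycle lengths [1, 1, 5, 5, 5, 5, 5, 5].
Every card is home exactly when every cycle has completed a whole number of laps, i.e. after lcm(1, 5) = 5 out-shuffles.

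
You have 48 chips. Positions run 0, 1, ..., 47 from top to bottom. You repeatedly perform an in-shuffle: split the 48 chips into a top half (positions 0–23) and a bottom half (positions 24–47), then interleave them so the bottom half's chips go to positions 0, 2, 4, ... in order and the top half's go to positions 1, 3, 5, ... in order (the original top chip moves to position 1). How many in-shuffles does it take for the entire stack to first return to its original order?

The in-shuffle permutes the 48 positions with cycle lengths [3, 3, 21, 21].
Every chip is home exactly when every cycle has completed a whole number of laps, i.e. after lcm(3, 21) = 21 in-shuffles.

21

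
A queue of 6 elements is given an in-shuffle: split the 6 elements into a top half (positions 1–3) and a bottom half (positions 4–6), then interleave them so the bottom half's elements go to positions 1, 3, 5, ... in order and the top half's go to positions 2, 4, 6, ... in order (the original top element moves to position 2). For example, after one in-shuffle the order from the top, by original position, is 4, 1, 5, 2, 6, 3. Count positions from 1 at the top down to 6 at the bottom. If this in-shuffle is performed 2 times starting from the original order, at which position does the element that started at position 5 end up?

6

Track the element's position through each in-shuffle:
5 → 3 → 6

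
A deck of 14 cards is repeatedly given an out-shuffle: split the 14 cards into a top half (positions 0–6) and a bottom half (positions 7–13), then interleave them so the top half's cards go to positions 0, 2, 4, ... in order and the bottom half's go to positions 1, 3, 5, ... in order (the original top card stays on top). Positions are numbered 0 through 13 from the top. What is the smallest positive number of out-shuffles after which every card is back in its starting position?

12

The out-shuffle permutes the 14 positions with cycle lengths [1, 1, 12].
Every card is home exactly when every cycle has completed a whole number of laps, i.e. after lcm(1, 12) = 12 out-shuffles.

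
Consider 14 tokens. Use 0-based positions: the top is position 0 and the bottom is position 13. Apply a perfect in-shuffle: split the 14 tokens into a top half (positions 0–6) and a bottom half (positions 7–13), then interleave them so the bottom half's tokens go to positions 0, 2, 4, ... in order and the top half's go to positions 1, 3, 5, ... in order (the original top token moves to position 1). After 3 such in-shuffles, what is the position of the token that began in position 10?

12

Track the token's position through each in-shuffle:
10 → 6 → 13 → 12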